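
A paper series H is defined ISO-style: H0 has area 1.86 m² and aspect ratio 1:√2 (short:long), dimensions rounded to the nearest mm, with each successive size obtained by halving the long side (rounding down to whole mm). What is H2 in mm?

Let H0's short side be w mm. w · w√2 = 1.86 m² = 1,860,000 mm², so w ≈ 1146.8 mm and w√2 ≈ 1621.9 mm → H0 = 1147 × 1622 mm.
H1: ⌊1622/2⌋ × 1147 = 811 × 1147 mm
H2: ⌊1147/2⌋ × 811 = 573 × 811 mm

573 × 811 mm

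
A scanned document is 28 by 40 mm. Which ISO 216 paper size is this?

Aspect ratio 40/28 ≈ 1.429 — close to the ISO √2 ≈ 1.414.
In the C-series (envelope sizes, between A and B): C10 = 28 × 40 mm.

C10 (28 × 40 mm)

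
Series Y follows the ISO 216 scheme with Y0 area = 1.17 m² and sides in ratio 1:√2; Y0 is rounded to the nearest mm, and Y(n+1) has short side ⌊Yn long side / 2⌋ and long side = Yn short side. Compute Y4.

Let Y0's short side be w mm. w · w√2 = 1.17 m² = 1,170,000 mm², so w ≈ 909.6 mm and w√2 ≈ 1286.3 mm → Y0 = 910 × 1286 mm.
Y1: ⌊1286/2⌋ × 910 = 643 × 910 mm
Y2: ⌊910/2⌋ × 643 = 455 × 643 mm
Y3: ⌊643/2⌋ × 455 = 321 × 455 mm
Y4: ⌊455/2⌋ × 321 = 227 × 321 mm

227 × 321 mm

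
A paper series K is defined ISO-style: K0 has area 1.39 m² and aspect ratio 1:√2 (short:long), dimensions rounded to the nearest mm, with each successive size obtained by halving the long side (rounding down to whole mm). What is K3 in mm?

350 × 495 mm

Let K0's short side be w mm. w · w√2 = 1.39 m² = 1,390,000 mm², so w ≈ 991.4 mm and w√2 ≈ 1402.1 mm → K0 = 991 × 1402 mm.
K1: ⌊1402/2⌋ × 991 = 701 × 991 mm
K2: ⌊991/2⌋ × 701 = 495 × 701 mm
K3: ⌊701/2⌋ × 495 = 350 × 495 mm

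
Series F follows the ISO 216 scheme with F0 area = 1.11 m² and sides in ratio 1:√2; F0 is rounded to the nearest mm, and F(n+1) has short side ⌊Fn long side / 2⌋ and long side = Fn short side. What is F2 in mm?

Let F0's short side be w mm. w · w√2 = 1.11 m² = 1,110,000 mm², so w ≈ 885.9 mm and w√2 ≈ 1252.9 mm → F0 = 886 × 1253 mm.
F1: ⌊1253/2⌋ × 886 = 626 × 886 mm
F2: ⌊886/2⌋ × 626 = 443 × 626 mm

443 × 626 mm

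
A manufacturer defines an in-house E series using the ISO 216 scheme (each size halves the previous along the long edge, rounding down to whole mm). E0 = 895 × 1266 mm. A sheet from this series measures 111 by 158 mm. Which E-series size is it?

E0: 895 × 1266 mm
E1: 633 × 895 mm
E2: 447 × 633 mm
E3: 316 × 447 mm
E4: 223 × 316 mm
E5: 158 × 223 mm
E6: 111 × 158 mm
E7: 79 × 111 mm
→ matches E6.

E6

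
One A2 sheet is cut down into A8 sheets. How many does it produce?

Each ISO step halves the sheet: 1 × A2 → 2 × A3 → 4 × A4 → 8 × A5 → …
From A2 to A8 is 6 halving steps: 2^6 = 64.

64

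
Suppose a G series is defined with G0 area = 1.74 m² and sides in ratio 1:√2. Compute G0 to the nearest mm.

Let the short side be w mm. Then w · w√2 = 1.74 m² = 1,740,000 mm².
w² = 1,740,000/√2, so w ≈ 1109.2 mm; long side = w√2 ≈ 1568.7 mm.

1109 × 1569 mm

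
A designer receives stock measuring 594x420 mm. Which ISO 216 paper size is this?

Aspect ratio 594/420 ≈ 1.414 — close to the ISO √2 ≈ 1.414.
In the A-series (A0 area = 1 m²): A2 = 420 × 594 mm.

A2 (420 × 594 mm)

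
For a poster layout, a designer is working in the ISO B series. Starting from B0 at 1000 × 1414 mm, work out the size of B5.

176 × 250 mm

B1: ⌊1414/2⌋ × 1000 = 707 × 1000 mm
B2: ⌊1000/2⌋ × 707 = 500 × 707 mm
B3: ⌊707/2⌋ × 500 = 353 × 500 mm
B4: ⌊500/2⌋ × 353 = 250 × 353 mm
B5: ⌊353/2⌋ × 250 = 176 × 250 mm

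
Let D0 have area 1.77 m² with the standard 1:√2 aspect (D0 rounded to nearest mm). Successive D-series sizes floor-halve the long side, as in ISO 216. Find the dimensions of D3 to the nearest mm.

Let D0's short side be w mm. w · w√2 = 1.77 m² = 1,770,000 mm², so w ≈ 1118.7 mm and w√2 ≈ 1582.1 mm → D0 = 1119 × 1582 mm.
D1: ⌊1582/2⌋ × 1119 = 791 × 1119 mm
D2: ⌊1119/2⌋ × 791 = 559 × 791 mm
D3: ⌊791/2⌋ × 559 = 395 × 559 mm

395 × 559 mm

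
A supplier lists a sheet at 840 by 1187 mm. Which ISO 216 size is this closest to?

Aspect ratio 1187/840 ≈ 1.413 — close to the ISO √2 ≈ 1.414.
In the A-series (A0 area = 1 m²): A0 = 841 × 1189 mm.
Off by 3 mm total — nearest standard size.

A0 (841 × 1189 mm)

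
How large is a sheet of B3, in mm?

353 × 500 mm

B0 = 1000 × 1414 mm (B0 has a 1000 mm short side, aspect 1:√2).
B1: ⌊1414/2⌋ × 1000 = 707 × 1000 mm
B2: ⌊1000/2⌋ × 707 = 500 × 707 mm
B3: ⌊707/2⌋ × 500 = 353 × 500 mm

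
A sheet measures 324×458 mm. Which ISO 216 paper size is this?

C3 (324 × 458 mm)

Aspect ratio 458/324 ≈ 1.414 — close to the ISO √2 ≈ 1.414.
In the C-series (envelope sizes, between A and B): C3 = 324 × 458 mm.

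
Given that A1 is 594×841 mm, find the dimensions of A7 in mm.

A2: ⌊841/2⌋ × 594 = 420 × 594 mm
A3: ⌊594/2⌋ × 420 = 297 × 420 mm
A4: ⌊420/2⌋ × 297 = 210 × 297 mm
A5: ⌊297/2⌋ × 210 = 148 × 210 mm
A6: ⌊210/2⌋ × 148 = 105 × 148 mm
A7: ⌊148/2⌋ × 105 = 74 × 105 mm

74 × 105 mm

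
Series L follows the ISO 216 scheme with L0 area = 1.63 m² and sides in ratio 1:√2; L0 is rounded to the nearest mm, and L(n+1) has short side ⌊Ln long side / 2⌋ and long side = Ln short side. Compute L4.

268 × 379 mm

Let L0's short side be w mm. w · w√2 = 1.63 m² = 1,630,000 mm², so w ≈ 1073.6 mm and w√2 ≈ 1518.3 mm → L0 = 1074 × 1518 mm.
L1: ⌊1518/2⌋ × 1074 = 759 × 1074 mm
L2: ⌊1074/2⌋ × 759 = 537 × 759 mm
L3: ⌊759/2⌋ × 537 = 379 × 537 mm
L4: ⌊537/2⌋ × 379 = 268 × 379 mm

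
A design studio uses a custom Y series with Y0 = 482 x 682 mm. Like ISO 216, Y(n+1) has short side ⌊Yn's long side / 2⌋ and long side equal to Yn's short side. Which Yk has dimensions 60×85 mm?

Y0: 482 × 682 mm
Y1: 341 × 482 mm
Y2: 241 × 341 mm
Y3: 170 × 241 mm
Y4: 120 × 170 mm
Y5: 85 × 120 mm
Y6: 60 × 85 mm
Y7: 42 × 60 mm
→ matches Y6.

Y6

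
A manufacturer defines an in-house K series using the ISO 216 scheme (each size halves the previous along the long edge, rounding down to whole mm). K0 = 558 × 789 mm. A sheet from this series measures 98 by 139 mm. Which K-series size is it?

K0: 558 × 789 mm
K1: 394 × 558 mm
K2: 279 × 394 mm
K3: 197 × 279 mm
K4: 139 × 197 mm
K5: 98 × 139 mm
K6: 69 × 98 mm
→ matches K5.

K5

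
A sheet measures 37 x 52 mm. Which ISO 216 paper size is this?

Aspect ratio 52/37 ≈ 1.405 — close to the ISO √2 ≈ 1.414.
In the A-series (A0 area = 1 m²): A9 = 37 × 52 mm.

A9 (37 × 52 mm)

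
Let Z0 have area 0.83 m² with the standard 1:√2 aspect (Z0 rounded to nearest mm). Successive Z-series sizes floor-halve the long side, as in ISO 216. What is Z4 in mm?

Let Z0's short side be w mm. w · w√2 = 0.83 m² = 830,000 mm², so w ≈ 766.1 mm and w√2 ≈ 1083.4 mm → Z0 = 766 × 1083 mm.
Z1: ⌊1083/2⌋ × 766 = 541 × 766 mm
Z2: ⌊766/2⌋ × 541 = 383 × 541 mm
Z3: ⌊541/2⌋ × 383 = 270 × 383 mm
Z4: ⌊383/2⌋ × 270 = 191 × 270 mm

191 × 270 mm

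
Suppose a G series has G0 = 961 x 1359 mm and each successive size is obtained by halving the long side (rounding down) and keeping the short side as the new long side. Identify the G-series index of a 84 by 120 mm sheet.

G7

G0: 961 × 1359 mm
G1: 679 × 961 mm
G2: 480 × 679 mm
G3: 339 × 480 mm
G4: 240 × 339 mm
G5: 169 × 240 mm
G6: 120 × 169 mm
G7: 84 × 120 mm
G8: 60 × 84 mm
→ matches G7.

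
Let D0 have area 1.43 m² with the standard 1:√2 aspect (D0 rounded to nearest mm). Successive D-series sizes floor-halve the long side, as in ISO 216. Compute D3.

Let D0's short side be w mm. w · w√2 = 1.43 m² = 1,430,000 mm², so w ≈ 1005.6 mm and w√2 ≈ 1422.1 mm → D0 = 1006 × 1422 mm.
D1: ⌊1422/2⌋ × 1006 = 711 × 1006 mm
D2: ⌊1006/2⌋ × 711 = 503 × 711 mm
D3: ⌊711/2⌋ × 503 = 355 × 503 mm

355 × 503 mm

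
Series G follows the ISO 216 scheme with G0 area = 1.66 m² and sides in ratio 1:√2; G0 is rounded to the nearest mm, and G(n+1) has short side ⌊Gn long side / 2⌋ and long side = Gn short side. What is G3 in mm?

383 × 541 mm

Let G0's short side be w mm. w · w√2 = 1.66 m² = 1,660,000 mm², so w ≈ 1083.4 mm and w√2 ≈ 1532.2 mm → G0 = 1083 × 1532 mm.
G1: ⌊1532/2⌋ × 1083 = 766 × 1083 mm
G2: ⌊1083/2⌋ × 766 = 541 × 766 mm
G3: ⌊766/2⌋ × 541 = 383 × 541 mm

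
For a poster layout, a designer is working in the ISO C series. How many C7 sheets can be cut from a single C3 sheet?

Each ISO step halves the sheet: 1 × C3 → 2 × C4 → 4 × C5 → 8 × C6 → …
From C3 to C7 is 4 halving steps: 2^4 = 16.

16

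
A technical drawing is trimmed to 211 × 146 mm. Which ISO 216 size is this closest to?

Aspect ratio 211/146 ≈ 1.445 (ISO target is √2 ≈ 1.414).
In the A-series (A0 area = 1 m²): A5 = 148 × 210 mm.
Off by 3 mm total — nearest standard size.

A5 (148 × 210 mm)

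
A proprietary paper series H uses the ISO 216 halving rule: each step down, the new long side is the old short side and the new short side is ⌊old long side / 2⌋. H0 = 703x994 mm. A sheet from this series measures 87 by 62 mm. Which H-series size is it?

H7

H0: 703 × 994 mm
H1: 497 × 703 mm
H2: 351 × 497 mm
H3: 248 × 351 mm
H4: 175 × 248 mm
H5: 124 × 175 mm
H6: 87 × 124 mm
H7: 62 × 87 mm
H8: 43 × 62 mm
→ matches H7.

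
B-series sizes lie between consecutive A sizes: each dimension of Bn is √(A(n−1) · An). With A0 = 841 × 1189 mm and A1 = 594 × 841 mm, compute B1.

707 × 1000 mm

Short side: √(841 · 594) = √499554 ≈ 706.8 → 707 mm
Long side: √(1189 · 841) = √999949 ≈ 1000.0 → 1000 mm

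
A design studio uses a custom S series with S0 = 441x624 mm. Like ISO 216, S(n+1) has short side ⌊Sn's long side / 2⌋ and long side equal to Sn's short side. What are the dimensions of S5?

S1 = 312 × 441 mm (from S0 by 1 halving).
S2: ⌊441/2⌋ × 312 = 220 × 312 mm
S3: ⌊312/2⌋ × 220 = 156 × 220 mm
S4: ⌊220/2⌋ × 156 = 110 × 156 mm
S5: ⌊156/2⌋ × 110 = 78 × 110 mm

78 × 110 mm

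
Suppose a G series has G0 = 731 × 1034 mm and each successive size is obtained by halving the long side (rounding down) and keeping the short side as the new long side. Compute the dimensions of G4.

G1: ⌊1034/2⌋ × 731 = 517 × 731 mm
G2: ⌊731/2⌋ × 517 = 365 × 517 mm
G3: ⌊517/2⌋ × 365 = 258 × 365 mm
G4: ⌊365/2⌋ × 258 = 182 × 258 mm

182 × 258 mm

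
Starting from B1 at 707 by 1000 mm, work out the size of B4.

B2: ⌊1000/2⌋ × 707 = 500 × 707 mm
B3: ⌊707/2⌋ × 500 = 353 × 500 mm
B4: ⌊500/2⌋ × 353 = 250 × 353 mm

250 × 353 mm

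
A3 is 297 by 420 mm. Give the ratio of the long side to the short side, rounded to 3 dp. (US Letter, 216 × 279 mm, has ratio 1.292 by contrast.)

1.414

420 / 297 = 1.414
Matches √2 ≈ 1.414 — the ISO 216 defining ratio.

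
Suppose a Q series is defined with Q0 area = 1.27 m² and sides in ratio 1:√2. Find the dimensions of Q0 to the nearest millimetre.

948 × 1340 mm

Let the short side be w mm. Then w · w√2 = 1.27 m² = 1,270,000 mm².
w² = 1,270,000/√2, so w ≈ 947.6 mm; long side = w√2 ≈ 1340.2 mm.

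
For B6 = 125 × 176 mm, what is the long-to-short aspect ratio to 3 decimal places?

1.408

176 / 125 = 1.408
ISO 216 targets √2 ≈ 1.414; the -0.006 deviation is from mm rounding.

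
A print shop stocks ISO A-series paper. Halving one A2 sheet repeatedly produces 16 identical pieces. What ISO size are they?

16 = 2^4, so 4 halving steps.
A2 → A3 → … → A6 after 4 steps.

A6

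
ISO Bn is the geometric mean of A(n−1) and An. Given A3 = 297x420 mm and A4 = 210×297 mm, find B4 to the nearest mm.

Short side: √(297 · 210) = √62370 ≈ 249.7 → 250 mm
Long side: √(420 · 297) = √124740 ≈ 353.2 → 353 mm

250 × 353 mm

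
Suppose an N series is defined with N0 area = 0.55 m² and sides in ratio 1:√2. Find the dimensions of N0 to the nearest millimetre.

Let the short side be w mm. Then w · w√2 = 0.55 m² = 550,000 mm².
w² = 550,000/√2, so w ≈ 623.6 mm; long side = w√2 ≈ 881.9 mm.

624 × 882 mm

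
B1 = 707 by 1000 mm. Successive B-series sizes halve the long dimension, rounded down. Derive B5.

176 × 250 mm

B2: ⌊1000/2⌋ × 707 = 500 × 707 mm
B3: ⌊707/2⌋ × 500 = 353 × 500 mm
B4: ⌊500/2⌋ × 353 = 250 × 353 mm
B5: ⌊353/2⌋ × 250 = 176 × 250 mm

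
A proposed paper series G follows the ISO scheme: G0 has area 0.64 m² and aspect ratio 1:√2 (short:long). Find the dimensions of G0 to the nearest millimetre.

673 × 951 mm

Let the short side be w mm. Then w · w√2 = 0.64 m² = 640,000 mm².
w² = 640,000/√2, so w ≈ 672.7 mm; long side = w√2 ≈ 951.4 mm.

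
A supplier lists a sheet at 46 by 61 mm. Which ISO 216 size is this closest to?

B9 (44 × 62 mm)

Aspect ratio 61/46 ≈ 1.326 (ISO target is √2 ≈ 1.414).
In the B-series (B0 = 1000 × 1414 mm): B9 = 44 × 62 mm.
Off by 3 mm total — nearest standard size.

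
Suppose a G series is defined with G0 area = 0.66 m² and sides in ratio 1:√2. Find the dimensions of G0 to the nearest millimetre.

683 × 966 mm

Let the short side be w mm. Then w · w√2 = 0.66 m² = 660,000 mm².
w² = 660,000/√2, so w ≈ 683.1 mm; long side = w√2 ≈ 966.1 mm.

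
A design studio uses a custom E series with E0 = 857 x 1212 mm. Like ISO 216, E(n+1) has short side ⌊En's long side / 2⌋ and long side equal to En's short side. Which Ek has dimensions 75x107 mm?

E0: 857 × 1212 mm
E1: 606 × 857 mm
E2: 428 × 606 mm
E3: 303 × 428 mm
E4: 214 × 303 mm
E5: 151 × 214 mm
E6: 107 × 151 mm
E7: 75 × 107 mm
E8: 53 × 75 mm
→ matches E7.

E7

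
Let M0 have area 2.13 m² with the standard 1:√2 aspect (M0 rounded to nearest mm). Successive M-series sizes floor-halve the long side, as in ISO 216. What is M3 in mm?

434 × 613 mm

Let M0's short side be w mm. w · w√2 = 2.13 m² = 2,130,000 mm², so w ≈ 1227.2 mm and w√2 ≈ 1735.6 mm → M0 = 1227 × 1736 mm.
M1: ⌊1736/2⌋ × 1227 = 868 × 1227 mm
M2: ⌊1227/2⌋ × 868 = 613 × 868 mm
M3: ⌊868/2⌋ × 613 = 434 × 613 mm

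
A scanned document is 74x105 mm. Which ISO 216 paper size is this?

Aspect ratio 105/74 ≈ 1.419 — close to the ISO √2 ≈ 1.414.
In the A-series (A0 area = 1 m²): A7 = 74 × 105 mm.

A7 (74 × 105 mm)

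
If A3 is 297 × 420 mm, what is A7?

A4: ⌊420/2⌋ × 297 = 210 × 297 mm
A5: ⌊297/2⌋ × 210 = 148 × 210 mm
A6: ⌊210/2⌋ × 148 = 105 × 148 mm
A7: ⌊148/2⌋ × 105 = 74 × 105 mm

74 × 105 mm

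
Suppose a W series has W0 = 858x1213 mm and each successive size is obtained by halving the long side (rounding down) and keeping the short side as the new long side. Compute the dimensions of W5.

151 × 214 mm

W1: ⌊1213/2⌋ × 858 = 606 × 858 mm
W2: ⌊858/2⌋ × 606 = 429 × 606 mm
W3: ⌊606/2⌋ × 429 = 303 × 429 mm
W4: ⌊429/2⌋ × 303 = 214 × 303 mm
W5: ⌊303/2⌋ × 214 = 151 × 214 mm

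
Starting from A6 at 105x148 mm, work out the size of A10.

26 × 37 mm

A7: ⌊148/2⌋ × 105 = 74 × 105 mm
A8: ⌊105/2⌋ × 74 = 52 × 74 mm
A9: ⌊74/2⌋ × 52 = 37 × 52 mm
A10: ⌊52/2⌋ × 37 = 26 × 37 mm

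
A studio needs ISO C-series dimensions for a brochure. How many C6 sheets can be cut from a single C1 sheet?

C1 = 648 × 917 mm; C6 = 114 × 162 mm.
Each halving step doubles the count; 5 steps from C1 to C6.
2^5 = 32.

32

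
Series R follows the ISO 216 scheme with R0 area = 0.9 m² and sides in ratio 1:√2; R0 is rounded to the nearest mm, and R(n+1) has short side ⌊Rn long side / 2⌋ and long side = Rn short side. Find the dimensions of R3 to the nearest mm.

Let R0's short side be w mm. w · w√2 = 0.9 m² = 900,000 mm², so w ≈ 797.7 mm and w√2 ≈ 1128.2 mm → R0 = 798 × 1128 mm.
R1: ⌊1128/2⌋ × 798 = 564 × 798 mm
R2: ⌊798/2⌋ × 564 = 399 × 564 mm
R3: ⌊564/2⌋ × 399 = 282 × 399 mm

282 × 399 mm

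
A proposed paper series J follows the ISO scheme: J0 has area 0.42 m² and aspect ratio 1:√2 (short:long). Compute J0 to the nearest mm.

Let the short side be w mm. Then w · w√2 = 0.42 m² = 420,000 mm².
w² = 420,000/√2, so w ≈ 545.0 mm; long side = w√2 ≈ 770.7 mm.

545 × 771 mm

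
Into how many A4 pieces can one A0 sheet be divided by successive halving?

16

A0 = 841 × 1189 mm; A4 = 210 × 297 mm.
Each halving step doubles the count; 4 steps from A0 to A4.
2^4 = 16.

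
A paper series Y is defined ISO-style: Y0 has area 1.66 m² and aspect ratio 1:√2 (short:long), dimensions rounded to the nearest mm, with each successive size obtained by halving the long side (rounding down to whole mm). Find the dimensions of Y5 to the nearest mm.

191 × 270 mm

Let Y0's short side be w mm. w · w√2 = 1.66 m² = 1,660,000 mm², so w ≈ 1083.4 mm and w√2 ≈ 1532.2 mm → Y0 = 1083 × 1532 mm.
Y1: ⌊1532/2⌋ × 1083 = 766 × 1083 mm
Y2: ⌊1083/2⌋ × 766 = 541 × 766 mm
Y3: ⌊766/2⌋ × 541 = 383 × 541 mm
Y4: ⌊541/2⌋ × 383 = 270 × 383 mm
Y5: ⌊383/2⌋ × 270 = 191 × 270 mm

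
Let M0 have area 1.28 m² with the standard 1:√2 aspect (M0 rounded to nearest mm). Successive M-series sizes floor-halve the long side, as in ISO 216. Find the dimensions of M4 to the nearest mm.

Let M0's short side be w mm. w · w√2 = 1.28 m² = 1,280,000 mm², so w ≈ 951.4 mm and w√2 ≈ 1345.4 mm → M0 = 951 × 1345 mm.
M1: ⌊1345/2⌋ × 951 = 672 × 951 mm
M2: ⌊951/2⌋ × 672 = 475 × 672 mm
M3: ⌊672/2⌋ × 475 = 336 × 475 mm
M4: ⌊475/2⌋ × 336 = 237 × 336 mm

237 × 336 mm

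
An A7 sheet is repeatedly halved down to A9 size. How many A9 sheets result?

4

A7 = 74 × 105 mm; A9 = 37 × 52 mm.
Each halving step doubles the count; 2 steps from A7 to A9.
2^2 = 4.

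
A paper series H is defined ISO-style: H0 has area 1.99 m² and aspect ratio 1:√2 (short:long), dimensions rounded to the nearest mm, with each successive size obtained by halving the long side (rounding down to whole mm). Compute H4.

296 × 419 mm

Let H0's short side be w mm. w · w√2 = 1.99 m² = 1,990,000 mm², so w ≈ 1186.2 mm and w√2 ≈ 1677.6 mm → H0 = 1186 × 1678 mm.
H1: ⌊1678/2⌋ × 1186 = 839 × 1186 mm
H2: ⌊1186/2⌋ × 839 = 593 × 839 mm
H3: ⌊839/2⌋ × 593 = 419 × 593 mm
H4: ⌊593/2⌋ × 419 = 296 × 419 mm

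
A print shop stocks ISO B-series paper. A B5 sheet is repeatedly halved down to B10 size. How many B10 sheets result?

32

Each ISO step halves the sheet: 1 × B5 → 2 × B6 → 4 × B7 → 8 × B8 → …
From B5 to B10 is 5 halving steps: 2^5 = 32.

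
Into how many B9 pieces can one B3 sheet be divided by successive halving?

64

B3 = 353 × 500 mm; B9 = 44 × 62 mm.
Each halving step doubles the count; 6 steps from B3 to B9.
2^6 = 64.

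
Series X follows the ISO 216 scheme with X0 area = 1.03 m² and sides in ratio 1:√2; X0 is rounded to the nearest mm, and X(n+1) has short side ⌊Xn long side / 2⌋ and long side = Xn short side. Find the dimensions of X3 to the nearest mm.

Let X0's short side be w mm. w · w√2 = 1.03 m² = 1,030,000 mm², so w ≈ 853.4 mm and w√2 ≈ 1206.9 mm → X0 = 853 × 1207 mm.
X1: ⌊1207/2⌋ × 853 = 603 × 853 mm
X2: ⌊853/2⌋ × 603 = 426 × 603 mm
X3: ⌊603/2⌋ × 426 = 301 × 426 mm

301 × 426 mm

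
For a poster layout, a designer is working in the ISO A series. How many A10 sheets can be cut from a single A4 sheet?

64

A4 = 210 × 297 mm; A10 = 26 × 37 mm.
Each halving step doubles the count; 6 steps from A4 to A10.
2^6 = 64.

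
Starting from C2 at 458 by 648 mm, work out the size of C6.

C3: ⌊648/2⌋ × 458 = 324 × 458 mm
C4: ⌊458/2⌋ × 324 = 229 × 324 mm
C5: ⌊324/2⌋ × 229 = 162 × 229 mm
C6: ⌊229/2⌋ × 162 = 114 × 162 mm

114 × 162 mm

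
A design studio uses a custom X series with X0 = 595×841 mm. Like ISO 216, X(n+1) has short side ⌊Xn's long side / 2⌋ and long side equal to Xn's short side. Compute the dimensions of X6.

X1 = 420 × 595 mm (from X0 by 1 halving).
X2: ⌊595/2⌋ × 420 = 297 × 420 mm
X3: ⌊420/2⌋ × 297 = 210 × 297 mm
X4: ⌊297/2⌋ × 210 = 148 × 210 mm
X5: ⌊210/2⌋ × 148 = 105 × 148 mm
X6: ⌊148/2⌋ × 105 = 74 × 105 mm

74 × 105 mm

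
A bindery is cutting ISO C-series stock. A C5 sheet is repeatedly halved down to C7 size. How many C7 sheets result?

4

Each ISO step halves the sheet: 1 × C5 → 2 × C6 → 4 × C7
From C5 to C7 is 2 halving steps: 2^2 = 4.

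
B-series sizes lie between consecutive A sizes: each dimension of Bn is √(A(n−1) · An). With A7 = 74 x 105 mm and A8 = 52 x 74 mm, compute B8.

Short side: √(74 · 52) = √3848 ≈ 62.0 → 62 mm
Long side: √(105 · 74) = √7770 ≈ 88.1 → 88 mm

62 × 88 mm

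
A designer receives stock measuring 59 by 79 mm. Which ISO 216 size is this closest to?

Aspect ratio 79/59 ≈ 1.339 (ISO target is √2 ≈ 1.414).
In the C-series (envelope sizes, between A and B): C8 = 57 × 81 mm.
Off by 4 mm total — nearest standard size.

C8 (57 × 81 mm)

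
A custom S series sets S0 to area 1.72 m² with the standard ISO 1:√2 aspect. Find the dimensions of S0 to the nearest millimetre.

1103 × 1560 mm

Let the short side be w mm. Then w · w√2 = 1.72 m² = 1,720,000 mm².
w² = 1,720,000/√2, so w ≈ 1102.8 mm; long side = w√2 ≈ 1559.6 mm.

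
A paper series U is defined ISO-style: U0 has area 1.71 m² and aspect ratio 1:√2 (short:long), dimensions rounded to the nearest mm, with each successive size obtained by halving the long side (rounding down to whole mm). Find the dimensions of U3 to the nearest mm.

Let U0's short side be w mm. w · w√2 = 1.71 m² = 1,710,000 mm², so w ≈ 1099.6 mm and w√2 ≈ 1555.1 mm → U0 = 1100 × 1555 mm.
U1: ⌊1555/2⌋ × 1100 = 777 × 1100 mm
U2: ⌊1100/2⌋ × 777 = 550 × 777 mm
U3: ⌊777/2⌋ × 550 = 388 × 550 mm

388 × 550 mm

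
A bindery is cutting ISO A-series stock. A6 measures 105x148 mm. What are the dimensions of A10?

A7: ⌊148/2⌋ × 105 = 74 × 105 mm
A8: ⌊105/2⌋ × 74 = 52 × 74 mm
A9: ⌊74/2⌋ × 52 = 37 × 52 mm
A10: ⌊52/2⌋ × 37 = 26 × 37 mm

26 × 37 mm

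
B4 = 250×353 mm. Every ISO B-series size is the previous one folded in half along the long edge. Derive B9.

B5: ⌊353/2⌋ × 250 = 176 × 250 mm
B6: ⌊250/2⌋ × 176 = 125 × 176 mm
B7: ⌊176/2⌋ × 125 = 88 × 125 mm
B8: ⌊125/2⌋ × 88 = 62 × 88 mm
B9: ⌊88/2⌋ × 62 = 44 × 62 mm

44 × 62 mm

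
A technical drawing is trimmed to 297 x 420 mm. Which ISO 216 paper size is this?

Aspect ratio 420/297 ≈ 1.414 — close to the ISO √2 ≈ 1.414.
In the A-series (A0 area = 1 m²): A3 = 297 × 420 mm.

A3 (297 × 420 mm)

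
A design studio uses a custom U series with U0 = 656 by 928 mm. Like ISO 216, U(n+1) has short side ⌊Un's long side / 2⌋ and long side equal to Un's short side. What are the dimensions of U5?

U1: ⌊928/2⌋ × 656 = 464 × 656 mm
U2: ⌊656/2⌋ × 464 = 328 × 464 mm
U3: ⌊464/2⌋ × 328 = 232 × 328 mm
U4: ⌊328/2⌋ × 232 = 164 × 232 mm
U5: ⌊232/2⌋ × 164 = 116 × 164 mm

116 × 164 mm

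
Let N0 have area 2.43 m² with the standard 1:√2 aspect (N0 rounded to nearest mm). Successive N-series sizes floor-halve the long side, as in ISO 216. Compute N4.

327 × 463 mm

Let N0's short side be w mm. w · w√2 = 2.43 m² = 2,430,000 mm², so w ≈ 1310.8 mm and w√2 ≈ 1853.8 mm → N0 = 1311 × 1854 mm.
N1: ⌊1854/2⌋ × 1311 = 927 × 1311 mm
N2: ⌊1311/2⌋ × 927 = 655 × 927 mm
N3: ⌊927/2⌋ × 655 = 463 × 655 mm
N4: ⌊655/2⌋ × 463 = 327 × 463 mm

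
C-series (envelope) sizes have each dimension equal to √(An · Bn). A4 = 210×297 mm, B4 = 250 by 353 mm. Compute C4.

Short side: √(210 · 250) = √52500 ≈ 229.1 → 229 mm
Long side: √(297 · 353) = √104841 ≈ 323.8 → 324 mm

229 × 324 mm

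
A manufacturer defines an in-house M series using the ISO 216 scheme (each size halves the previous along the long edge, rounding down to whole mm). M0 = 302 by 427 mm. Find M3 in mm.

106 × 151 mm

M1: ⌊427/2⌋ × 302 = 213 × 302 mm
M2: ⌊302/2⌋ × 213 = 151 × 213 mm
M3: ⌊213/2⌋ × 151 = 106 × 151 mm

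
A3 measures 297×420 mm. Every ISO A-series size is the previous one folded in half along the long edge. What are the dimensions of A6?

105 × 148 mm

A4: ⌊420/2⌋ × 297 = 210 × 297 mm
A5: ⌊297/2⌋ × 210 = 148 × 210 mm
A6: ⌊210/2⌋ × 148 = 105 × 148 mm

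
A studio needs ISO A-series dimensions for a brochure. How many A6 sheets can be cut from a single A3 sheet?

8

A3 = 297 × 420 mm; A6 = 105 × 148 mm.
Each halving step doubles the count; 3 steps from A3 to A6.
2^3 = 8.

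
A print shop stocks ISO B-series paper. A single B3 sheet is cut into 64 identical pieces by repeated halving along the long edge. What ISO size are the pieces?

64 = 2^6, so 6 halving steps.
B3 → B4 → … → B9 after 6 steps.

B9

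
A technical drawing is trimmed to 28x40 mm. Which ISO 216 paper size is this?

Aspect ratio 40/28 ≈ 1.429 — close to the ISO √2 ≈ 1.414.
In the C-series (envelope sizes, between A and B): C10 = 28 × 40 mm.

C10 (28 × 40 mm)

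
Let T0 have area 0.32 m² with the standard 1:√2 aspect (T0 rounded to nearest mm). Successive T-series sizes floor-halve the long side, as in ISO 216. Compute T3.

Let T0's short side be w mm. w · w√2 = 0.32 m² = 320,000 mm², so w ≈ 475.7 mm and w√2 ≈ 672.7 mm → T0 = 476 × 673 mm.
T1: ⌊673/2⌋ × 476 = 336 × 476 mm
T2: ⌊476/2⌋ × 336 = 238 × 336 mm
T3: ⌊336/2⌋ × 238 = 168 × 238 mm

168 × 238 mm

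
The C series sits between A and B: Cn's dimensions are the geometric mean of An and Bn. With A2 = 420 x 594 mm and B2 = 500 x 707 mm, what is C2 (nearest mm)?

Short side: √(420 · 500) = √210000 ≈ 458.3 → 458 mm
Long side: √(594 · 707) = √419958 ≈ 648.0 → 648 mm

458 × 648 mm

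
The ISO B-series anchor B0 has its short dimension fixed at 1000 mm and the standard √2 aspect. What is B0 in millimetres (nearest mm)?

Short side = 1000 mm; long side = 1000√2 ≈ 1414.2 mm.

1000 × 1414 mm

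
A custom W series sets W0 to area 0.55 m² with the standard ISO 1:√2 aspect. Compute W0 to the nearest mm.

Let the short side be w mm. Then w · w√2 = 0.55 m² = 550,000 mm².
w² = 550,000/√2, so w ≈ 623.6 mm; long side = w√2 ≈ 881.9 mm.

624 × 882 mm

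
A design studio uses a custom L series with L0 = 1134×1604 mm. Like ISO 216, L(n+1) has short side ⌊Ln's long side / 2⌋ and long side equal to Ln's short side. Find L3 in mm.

401 × 567 mm

L1: ⌊1604/2⌋ × 1134 = 802 × 1134 mm
L2: ⌊1134/2⌋ × 802 = 567 × 802 mm
L3: ⌊802/2⌋ × 567 = 401 × 567 mm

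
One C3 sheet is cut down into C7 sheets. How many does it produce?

Each ISO step halves the sheet: 1 × C3 → 2 × C4 → 4 × C5 → 8 × C6 → …
From C3 to C7 is 4 halving steps: 2^4 = 16.

16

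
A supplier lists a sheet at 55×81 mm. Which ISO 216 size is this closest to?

Aspect ratio 81/55 ≈ 1.473 (ISO target is √2 ≈ 1.414).
In the C-series (envelope sizes, between A and B): C8 = 57 × 81 mm.
Off by 2 mm total — nearest standard size.

C8 (57 × 81 mm)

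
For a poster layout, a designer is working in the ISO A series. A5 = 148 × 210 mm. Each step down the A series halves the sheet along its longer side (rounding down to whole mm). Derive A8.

A6: ⌊210/2⌋ × 148 = 105 × 148 mm
A7: ⌊148/2⌋ × 105 = 74 × 105 mm
A8: ⌊105/2⌋ × 74 = 52 × 74 mm

52 × 74 mm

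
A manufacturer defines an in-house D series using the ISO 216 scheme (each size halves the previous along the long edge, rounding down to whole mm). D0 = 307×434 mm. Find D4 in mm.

76 × 108 mm

D1: ⌊434/2⌋ × 307 = 217 × 307 mm
D2: ⌊307/2⌋ × 217 = 153 × 217 mm
D3: ⌊217/2⌋ × 153 = 108 × 153 mm
D4: ⌊153/2⌋ × 108 = 76 × 108 mm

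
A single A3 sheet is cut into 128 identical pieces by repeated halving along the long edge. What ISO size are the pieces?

128 = 2^7, so 7 halving steps.
A3 → A4 → … → A10 after 7 steps.

A10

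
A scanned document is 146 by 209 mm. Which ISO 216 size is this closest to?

A5 (148 × 210 mm)

Aspect ratio 209/146 ≈ 1.432 (ISO target is √2 ≈ 1.414).
In the A-series (A0 area = 1 m²): A5 = 148 × 210 mm.
Off by 3 mm total — nearest standard size.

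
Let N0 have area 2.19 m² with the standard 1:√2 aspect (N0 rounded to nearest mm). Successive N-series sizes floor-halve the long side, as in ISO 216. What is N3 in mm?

440 × 622 mm

Let N0's short side be w mm. w · w√2 = 2.19 m² = 2,190,000 mm², so w ≈ 1244.4 mm and w√2 ≈ 1759.9 mm → N0 = 1244 × 1760 mm.
N1: ⌊1760/2⌋ × 1244 = 880 × 1244 mm
N2: ⌊1244/2⌋ × 880 = 622 × 880 mm
N3: ⌊880/2⌋ × 622 = 440 × 622 mm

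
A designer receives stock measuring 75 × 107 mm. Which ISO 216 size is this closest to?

Aspect ratio 107/75 ≈ 1.427 — close to the ISO √2 ≈ 1.414.
In the A-series (A0 area = 1 m²): A7 = 74 × 105 mm.
Off by 3 mm total — nearest standard size.

A7 (74 × 105 mm)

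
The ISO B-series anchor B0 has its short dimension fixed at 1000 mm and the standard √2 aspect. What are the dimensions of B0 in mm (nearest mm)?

1000 × 1414 mm

Short side = 1000 mm; long side = 1000√2 ≈ 1414.2 mm.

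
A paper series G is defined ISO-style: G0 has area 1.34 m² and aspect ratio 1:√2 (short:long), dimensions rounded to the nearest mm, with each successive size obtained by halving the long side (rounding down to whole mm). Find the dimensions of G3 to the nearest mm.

Let G0's short side be w mm. w · w√2 = 1.34 m² = 1,340,000 mm², so w ≈ 973.4 mm and w√2 ≈ 1376.6 mm → G0 = 973 × 1377 mm.
G1: ⌊1377/2⌋ × 973 = 688 × 973 mm
G2: ⌊973/2⌋ × 688 = 486 × 688 mm
G3: ⌊688/2⌋ × 486 = 344 × 486 mm

344 × 486 mm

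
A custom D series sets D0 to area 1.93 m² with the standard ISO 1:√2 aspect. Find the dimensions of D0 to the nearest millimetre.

1168 × 1652 mm

Let the short side be w mm. Then w · w√2 = 1.93 m² = 1,930,000 mm².
w² = 1,930,000/√2, so w ≈ 1168.2 mm; long side = w√2 ≈ 1652.1 mm.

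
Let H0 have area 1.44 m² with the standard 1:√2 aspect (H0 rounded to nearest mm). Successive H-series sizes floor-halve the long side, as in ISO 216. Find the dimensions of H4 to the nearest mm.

Let H0's short side be w mm. w · w√2 = 1.44 m² = 1,440,000 mm², so w ≈ 1009.1 mm and w√2 ≈ 1427.0 mm → H0 = 1009 × 1427 mm.
H1: ⌊1427/2⌋ × 1009 = 713 × 1009 mm
H2: ⌊1009/2⌋ × 713 = 504 × 713 mm
H3: ⌊713/2⌋ × 504 = 356 × 504 mm
H4: ⌊504/2⌋ × 356 = 252 × 356 mm

252 × 356 mm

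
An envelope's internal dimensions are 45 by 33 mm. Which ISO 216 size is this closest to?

B10 (31 × 44 mm)

Aspect ratio 45/33 ≈ 1.364 (ISO target is √2 ≈ 1.414).
In the B-series (B0 = 1000 × 1414 mm): B10 = 31 × 44 mm.
Off by 3 mm total — nearest standard size.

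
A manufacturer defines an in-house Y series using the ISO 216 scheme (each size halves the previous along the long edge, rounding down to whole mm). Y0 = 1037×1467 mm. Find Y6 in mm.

129 × 183 mm

Y1: ⌊1467/2⌋ × 1037 = 733 × 1037 mm
Y2: ⌊1037/2⌋ × 733 = 518 × 733 mm
Y3: ⌊733/2⌋ × 518 = 366 × 518 mm
Y4: ⌊518/2⌋ × 366 = 259 × 366 mm
Y5: ⌊366/2⌋ × 259 = 183 × 259 mm
Y6: ⌊259/2⌋ × 183 = 129 × 183 mm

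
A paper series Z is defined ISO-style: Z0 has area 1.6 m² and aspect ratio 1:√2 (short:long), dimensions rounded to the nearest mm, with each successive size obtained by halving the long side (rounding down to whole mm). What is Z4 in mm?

Let Z0's short side be w mm. w · w√2 = 1.6 m² = 1,600,000 mm², so w ≈ 1063.7 mm and w√2 ≈ 1504.2 mm → Z0 = 1064 × 1504 mm.
Z1: ⌊1504/2⌋ × 1064 = 752 × 1064 mm
Z2: ⌊1064/2⌋ × 752 = 532 × 752 mm
Z3: ⌊752/2⌋ × 532 = 376 × 532 mm
Z4: ⌊532/2⌋ × 376 = 266 × 376 mm

266 × 376 mm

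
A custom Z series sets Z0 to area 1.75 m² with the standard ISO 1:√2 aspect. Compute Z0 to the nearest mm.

1112 × 1573 mm

Let the short side be w mm. Then w · w√2 = 1.75 m² = 1,750,000 mm².
w² = 1,750,000/√2, so w ≈ 1112.4 mm; long side = w√2 ≈ 1573.2 mm.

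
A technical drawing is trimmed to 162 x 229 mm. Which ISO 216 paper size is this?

C5 (162 × 229 mm)

Aspect ratio 229/162 ≈ 1.414 — close to the ISO √2 ≈ 1.414.
In the C-series (envelope sizes, between A and B): C5 = 162 × 229 mm.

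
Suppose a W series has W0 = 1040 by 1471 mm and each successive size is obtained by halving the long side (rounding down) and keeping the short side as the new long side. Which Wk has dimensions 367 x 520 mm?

W3

W0: 1040 × 1471 mm
W1: 735 × 1040 mm
W2: 520 × 735 mm
W3: 367 × 520 mm
W4: 260 × 367 mm
→ matches W3.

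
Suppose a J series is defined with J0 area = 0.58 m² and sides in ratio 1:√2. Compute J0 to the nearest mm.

640 × 906 mm

Let the short side be w mm. Then w · w√2 = 0.58 m² = 580,000 mm².
w² = 580,000/√2, so w ≈ 640.4 mm; long side = w√2 ≈ 905.7 mm.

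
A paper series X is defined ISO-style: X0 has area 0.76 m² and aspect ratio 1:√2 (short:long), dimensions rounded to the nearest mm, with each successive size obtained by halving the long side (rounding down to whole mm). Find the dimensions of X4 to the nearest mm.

Let X0's short side be w mm. w · w√2 = 0.76 m² = 760,000 mm², so w ≈ 733.1 mm and w√2 ≈ 1036.7 mm → X0 = 733 × 1037 mm.
X1: ⌊1037/2⌋ × 733 = 518 × 733 mm
X2: ⌊733/2⌋ × 518 = 366 × 518 mm
X3: ⌊518/2⌋ × 366 = 259 × 366 mm
X4: ⌊366/2⌋ × 259 = 183 × 259 mm

183 × 259 mm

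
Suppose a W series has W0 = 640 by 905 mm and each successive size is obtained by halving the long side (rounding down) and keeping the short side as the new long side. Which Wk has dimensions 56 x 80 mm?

W0: 640 × 905 mm
W1: 452 × 640 mm
W2: 320 × 452 mm
W3: 226 × 320 mm
W4: 160 × 226 mm
W5: 113 × 160 mm
W6: 80 × 113 mm
W7: 56 × 80 mm
W8: 40 × 56 mm
→ matches W7.

W7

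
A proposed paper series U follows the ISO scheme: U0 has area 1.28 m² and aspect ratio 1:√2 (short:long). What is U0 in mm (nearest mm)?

951 × 1345 mm

Let the short side be w mm. Then w · w√2 = 1.28 m² = 1,280,000 mm².
w² = 1,280,000/√2, so w ≈ 951.4 mm; long side = w√2 ≈ 1345.4 mm.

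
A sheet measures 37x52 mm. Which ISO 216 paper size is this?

A9 (37 × 52 mm)

Aspect ratio 52/37 ≈ 1.405 — close to the ISO √2 ≈ 1.414.
In the A-series (A0 area = 1 m²): A9 = 37 × 52 mm.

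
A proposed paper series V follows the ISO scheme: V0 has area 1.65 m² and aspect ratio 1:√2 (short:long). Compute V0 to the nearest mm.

Let the short side be w mm. Then w · w√2 = 1.65 m² = 1,650,000 mm².
w² = 1,650,000/√2, so w ≈ 1080.2 mm; long side = w√2 ≈ 1527.6 mm.

1080 × 1528 mm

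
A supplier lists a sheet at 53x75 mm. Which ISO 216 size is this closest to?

Aspect ratio 75/53 ≈ 1.415 — close to the ISO √2 ≈ 1.414.
In the A-series (A0 area = 1 m²): A8 = 52 × 74 mm.
Off by 2 mm total — nearest standard size.

A8 (52 × 74 mm)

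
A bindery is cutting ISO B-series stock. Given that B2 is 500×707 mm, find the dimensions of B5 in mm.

B3: ⌊707/2⌋ × 500 = 353 × 500 mm
B4: ⌊500/2⌋ × 353 = 250 × 353 mm
B5: ⌊353/2⌋ × 250 = 176 × 250 mm

176 × 250 mm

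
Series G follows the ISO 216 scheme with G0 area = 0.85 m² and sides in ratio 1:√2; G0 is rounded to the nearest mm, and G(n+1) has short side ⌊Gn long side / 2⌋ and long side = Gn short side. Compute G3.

274 × 387 mm

Let G0's short side be w mm. w · w√2 = 0.85 m² = 850,000 mm², so w ≈ 775.3 mm and w√2 ≈ 1096.4 mm → G0 = 775 × 1096 mm.
G1: ⌊1096/2⌋ × 775 = 548 × 775 mm
G2: ⌊775/2⌋ × 548 = 387 × 548 mm
G3: ⌊548/2⌋ × 387 = 274 × 387 mm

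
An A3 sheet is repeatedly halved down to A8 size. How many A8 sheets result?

32

Each ISO step halves the sheet: 1 × A3 → 2 × A4 → 4 × A5 → 8 × A6 → …
From A3 to A8 is 5 halving steps: 2^5 = 32.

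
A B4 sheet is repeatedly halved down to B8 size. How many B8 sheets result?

16

Each ISO step halves the sheet: 1 × B4 → 2 × B5 → 4 × B6 → 8 × B7 → …
From B4 to B8 is 4 halving steps: 2^4 = 16.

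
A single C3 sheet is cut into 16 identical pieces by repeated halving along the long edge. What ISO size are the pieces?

16 = 2^4, so 4 halving steps.
C3 → C4 → … → C7 after 4 steps.

C7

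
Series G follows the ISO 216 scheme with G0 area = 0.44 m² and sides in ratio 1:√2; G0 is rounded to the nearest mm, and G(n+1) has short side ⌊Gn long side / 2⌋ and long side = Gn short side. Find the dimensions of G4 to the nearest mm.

139 × 197 mm

Let G0's short side be w mm. w · w√2 = 0.44 m² = 440,000 mm², so w ≈ 557.8 mm and w√2 ≈ 788.8 mm → G0 = 558 × 789 mm.
G1: ⌊789/2⌋ × 558 = 394 × 558 mm
G2: ⌊558/2⌋ × 394 = 279 × 394 mm
G3: ⌊394/2⌋ × 279 = 197 × 279 mm
G4: ⌊279/2⌋ × 197 = 139 × 197 mm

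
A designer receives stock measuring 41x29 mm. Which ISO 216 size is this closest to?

Aspect ratio 41/29 ≈ 1.414 — close to the ISO √2 ≈ 1.414.
In the C-series (envelope sizes, between A and B): C10 = 28 × 40 mm.
Off by 2 mm total — nearest standard size.

C10 (28 × 40 mm)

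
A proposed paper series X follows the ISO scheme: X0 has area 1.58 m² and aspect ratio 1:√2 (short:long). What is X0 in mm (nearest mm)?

Let the short side be w mm. Then w · w√2 = 1.58 m² = 1,580,000 mm².
w² = 1,580,000/√2, so w ≈ 1057.0 mm; long side = w√2 ≈ 1494.8 mm.

1057 × 1495 mm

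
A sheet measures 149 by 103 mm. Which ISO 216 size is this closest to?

Aspect ratio 149/103 ≈ 1.447 (ISO target is √2 ≈ 1.414).
In the A-series (A0 area = 1 m²): A6 = 105 × 148 mm.
Off by 3 mm total — nearest standard size.

A6 (105 × 148 mm)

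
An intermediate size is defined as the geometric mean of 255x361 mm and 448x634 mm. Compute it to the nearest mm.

338 × 478 mm

Short side: √(255 · 448) = √114240 ≈ 338.0 → 338 mm
Long side: √(361 · 634) = √228874 ≈ 478.4 → 478 mm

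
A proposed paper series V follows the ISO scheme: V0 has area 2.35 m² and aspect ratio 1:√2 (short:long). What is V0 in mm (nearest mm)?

Let the short side be w mm. Then w · w√2 = 2.35 m² = 2,350,000 mm².
w² = 2,350,000/√2, so w ≈ 1289.1 mm; long side = w√2 ≈ 1823.0 mm.

1289 × 1823 mm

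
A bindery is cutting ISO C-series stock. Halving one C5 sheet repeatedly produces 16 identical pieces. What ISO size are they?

16 = 2^4, so 4 halving steps.
C5 → C6 → … → C9 after 4 steps.

C9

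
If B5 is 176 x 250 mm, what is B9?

44 × 62 mm

B6: ⌊250/2⌋ × 176 = 125 × 176 mm
B7: ⌊176/2⌋ × 125 = 88 × 125 mm
B8: ⌊125/2⌋ × 88 = 62 × 88 mm
B9: ⌊88/2⌋ × 62 = 44 × 62 mm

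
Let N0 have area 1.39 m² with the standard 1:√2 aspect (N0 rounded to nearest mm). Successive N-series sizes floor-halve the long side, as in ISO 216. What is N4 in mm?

247 × 350 mm

Let N0's short side be w mm. w · w√2 = 1.39 m² = 1,390,000 mm², so w ≈ 991.4 mm and w√2 ≈ 1402.1 mm → N0 = 991 × 1402 mm.
N1: ⌊1402/2⌋ × 991 = 701 × 991 mm
N2: ⌊991/2⌋ × 701 = 495 × 701 mm
N3: ⌊701/2⌋ × 495 = 350 × 495 mm
N4: ⌊495/2⌋ × 350 = 247 × 350 mm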